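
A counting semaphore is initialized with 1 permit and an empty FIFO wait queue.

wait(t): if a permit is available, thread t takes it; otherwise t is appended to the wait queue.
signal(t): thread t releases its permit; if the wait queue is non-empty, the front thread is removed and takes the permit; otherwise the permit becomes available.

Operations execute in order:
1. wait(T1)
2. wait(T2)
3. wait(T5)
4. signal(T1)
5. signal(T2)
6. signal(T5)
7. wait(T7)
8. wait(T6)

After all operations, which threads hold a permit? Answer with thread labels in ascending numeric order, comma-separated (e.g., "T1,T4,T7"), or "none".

Step 1: wait(T1) -> count=0 queue=[] holders={T1}
Step 2: wait(T2) -> count=0 queue=[T2] holders={T1}
Step 3: wait(T5) -> count=0 queue=[T2,T5] holders={T1}
Step 4: signal(T1) -> count=0 queue=[T5] holders={T2}
Step 5: signal(T2) -> count=0 queue=[] holders={T5}
Step 6: signal(T5) -> count=1 queue=[] holders={none}
Step 7: wait(T7) -> count=0 queue=[] holders={T7}
Step 8: wait(T6) -> count=0 queue=[T6] holders={T7}
Final holders: T7

Answer: T7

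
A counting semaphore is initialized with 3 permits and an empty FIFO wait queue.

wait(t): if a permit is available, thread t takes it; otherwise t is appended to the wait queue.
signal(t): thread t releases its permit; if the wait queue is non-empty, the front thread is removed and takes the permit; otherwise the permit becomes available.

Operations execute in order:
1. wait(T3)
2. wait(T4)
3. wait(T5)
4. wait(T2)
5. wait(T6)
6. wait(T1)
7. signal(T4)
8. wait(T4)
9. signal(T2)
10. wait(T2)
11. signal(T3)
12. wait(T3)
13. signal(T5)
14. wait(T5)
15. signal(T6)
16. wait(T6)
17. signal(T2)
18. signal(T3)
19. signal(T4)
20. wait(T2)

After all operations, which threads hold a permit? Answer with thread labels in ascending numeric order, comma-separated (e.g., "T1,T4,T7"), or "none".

Answer: T1,T5,T6

Derivation:
Step 1: wait(T3) -> count=2 queue=[] holders={T3}
Step 2: wait(T4) -> count=1 queue=[] holders={T3,T4}
Step 3: wait(T5) -> count=0 queue=[] holders={T3,T4,T5}
Step 4: wait(T2) -> count=0 queue=[T2] holders={T3,T4,T5}
Step 5: wait(T6) -> count=0 queue=[T2,T6] holders={T3,T4,T5}
Step 6: wait(T1) -> count=0 queue=[T2,T6,T1] holders={T3,T4,T5}
Step 7: signal(T4) -> count=0 queue=[T6,T1] holders={T2,T3,T5}
Step 8: wait(T4) -> count=0 queue=[T6,T1,T4] holders={T2,T3,T5}
Step 9: signal(T2) -> count=0 queue=[T1,T4] holders={T3,T5,T6}
Step 10: wait(T2) -> count=0 queue=[T1,T4,T2] holders={T3,T5,T6}
Step 11: signal(T3) -> count=0 queue=[T4,T2] holders={T1,T5,T6}
Step 12: wait(T3) -> count=0 queue=[T4,T2,T3] holders={T1,T5,T6}
Step 13: signal(T5) -> count=0 queue=[T2,T3] holders={T1,T4,T6}
Step 14: wait(T5) -> count=0 queue=[T2,T3,T5] holders={T1,T4,T6}
Step 15: signal(T6) -> count=0 queue=[T3,T5] holders={T1,T2,T4}
Step 16: wait(T6) -> count=0 queue=[T3,T5,T6] holders={T1,T2,T4}
Step 17: signal(T2) -> count=0 queue=[T5,T6] holders={T1,T3,T4}
Step 18: signal(T3) -> count=0 queue=[T6] holders={T1,T4,T5}
Step 19: signal(T4) -> count=0 queue=[] holders={T1,T5,T6}
Step 20: wait(T2) -> count=0 queue=[T2] holders={T1,T5,T6}
Final holders: T1,T5,T6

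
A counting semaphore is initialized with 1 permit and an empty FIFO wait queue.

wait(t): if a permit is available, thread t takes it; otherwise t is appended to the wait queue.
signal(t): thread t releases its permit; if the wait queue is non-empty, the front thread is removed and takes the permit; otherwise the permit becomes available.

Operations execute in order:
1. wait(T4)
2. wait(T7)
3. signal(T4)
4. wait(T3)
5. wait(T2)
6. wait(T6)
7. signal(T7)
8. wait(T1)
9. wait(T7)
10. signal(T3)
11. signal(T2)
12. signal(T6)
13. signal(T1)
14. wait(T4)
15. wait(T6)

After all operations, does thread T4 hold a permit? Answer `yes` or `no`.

Answer: no

Derivation:
Step 1: wait(T4) -> count=0 queue=[] holders={T4}
Step 2: wait(T7) -> count=0 queue=[T7] holders={T4}
Step 3: signal(T4) -> count=0 queue=[] holders={T7}
Step 4: wait(T3) -> count=0 queue=[T3] holders={T7}
Step 5: wait(T2) -> count=0 queue=[T3,T2] holders={T7}
Step 6: wait(T6) -> count=0 queue=[T3,T2,T6] holders={T7}
Step 7: signal(T7) -> count=0 queue=[T2,T6] holders={T3}
Step 8: wait(T1) -> count=0 queue=[T2,T6,T1] holders={T3}
Step 9: wait(T7) -> count=0 queue=[T2,T6,T1,T7] holders={T3}
Step 10: signal(T3) -> count=0 queue=[T6,T1,T7] holders={T2}
Step 11: signal(T2) -> count=0 queue=[T1,T7] holders={T6}
Step 12: signal(T6) -> count=0 queue=[T7] holders={T1}
Step 13: signal(T1) -> count=0 queue=[] holders={T7}
Step 14: wait(T4) -> count=0 queue=[T4] holders={T7}
Step 15: wait(T6) -> count=0 queue=[T4,T6] holders={T7}
Final holders: {T7} -> T4 not in holders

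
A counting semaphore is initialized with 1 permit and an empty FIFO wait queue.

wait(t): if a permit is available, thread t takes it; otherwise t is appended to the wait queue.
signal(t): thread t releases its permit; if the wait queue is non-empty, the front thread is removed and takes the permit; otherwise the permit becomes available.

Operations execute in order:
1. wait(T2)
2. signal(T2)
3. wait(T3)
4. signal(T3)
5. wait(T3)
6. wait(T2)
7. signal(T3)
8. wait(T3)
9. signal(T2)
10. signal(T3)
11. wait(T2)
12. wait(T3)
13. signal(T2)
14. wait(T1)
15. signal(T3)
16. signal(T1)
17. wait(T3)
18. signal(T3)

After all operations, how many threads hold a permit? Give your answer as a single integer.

Answer: 0

Derivation:
Step 1: wait(T2) -> count=0 queue=[] holders={T2}
Step 2: signal(T2) -> count=1 queue=[] holders={none}
Step 3: wait(T3) -> count=0 queue=[] holders={T3}
Step 4: signal(T3) -> count=1 queue=[] holders={none}
Step 5: wait(T3) -> count=0 queue=[] holders={T3}
Step 6: wait(T2) -> count=0 queue=[T2] holders={T3}
Step 7: signal(T3) -> count=0 queue=[] holders={T2}
Step 8: wait(T3) -> count=0 queue=[T3] holders={T2}
Step 9: signal(T2) -> count=0 queue=[] holders={T3}
Step 10: signal(T3) -> count=1 queue=[] holders={none}
Step 11: wait(T2) -> count=0 queue=[] holders={T2}
Step 12: wait(T3) -> count=0 queue=[T3] holders={T2}
Step 13: signal(T2) -> count=0 queue=[] holders={T3}
Step 14: wait(T1) -> count=0 queue=[T1] holders={T3}
Step 15: signal(T3) -> count=0 queue=[] holders={T1}
Step 16: signal(T1) -> count=1 queue=[] holders={none}
Step 17: wait(T3) -> count=0 queue=[] holders={T3}
Step 18: signal(T3) -> count=1 queue=[] holders={none}
Final holders: {none} -> 0 thread(s)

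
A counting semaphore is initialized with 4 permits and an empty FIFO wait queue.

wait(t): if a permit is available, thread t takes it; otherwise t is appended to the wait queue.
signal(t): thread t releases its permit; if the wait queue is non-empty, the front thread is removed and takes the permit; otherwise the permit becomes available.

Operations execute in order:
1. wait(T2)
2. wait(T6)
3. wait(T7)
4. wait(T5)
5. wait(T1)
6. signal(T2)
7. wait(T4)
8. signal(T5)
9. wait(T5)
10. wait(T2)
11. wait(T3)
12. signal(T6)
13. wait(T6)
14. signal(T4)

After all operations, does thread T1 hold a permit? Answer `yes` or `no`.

Answer: yes

Derivation:
Step 1: wait(T2) -> count=3 queue=[] holders={T2}
Step 2: wait(T6) -> count=2 queue=[] holders={T2,T6}
Step 3: wait(T7) -> count=1 queue=[] holders={T2,T6,T7}
Step 4: wait(T5) -> count=0 queue=[] holders={T2,T5,T6,T7}
Step 5: wait(T1) -> count=0 queue=[T1] holders={T2,T5,T6,T7}
Step 6: signal(T2) -> count=0 queue=[] holders={T1,T5,T6,T7}
Step 7: wait(T4) -> count=0 queue=[T4] holders={T1,T5,T6,T7}
Step 8: signal(T5) -> count=0 queue=[] holders={T1,T4,T6,T7}
Step 9: wait(T5) -> count=0 queue=[T5] holders={T1,T4,T6,T7}
Step 10: wait(T2) -> count=0 queue=[T5,T2] holders={T1,T4,T6,T7}
Step 11: wait(T3) -> count=0 queue=[T5,T2,T3] holders={T1,T4,T6,T7}
Step 12: signal(T6) -> count=0 queue=[T2,T3] holders={T1,T4,T5,T7}
Step 13: wait(T6) -> count=0 queue=[T2,T3,T6] holders={T1,T4,T5,T7}
Step 14: signal(T4) -> count=0 queue=[T3,T6] holders={T1,T2,T5,T7}
Final holders: {T1,T2,T5,T7} -> T1 in holders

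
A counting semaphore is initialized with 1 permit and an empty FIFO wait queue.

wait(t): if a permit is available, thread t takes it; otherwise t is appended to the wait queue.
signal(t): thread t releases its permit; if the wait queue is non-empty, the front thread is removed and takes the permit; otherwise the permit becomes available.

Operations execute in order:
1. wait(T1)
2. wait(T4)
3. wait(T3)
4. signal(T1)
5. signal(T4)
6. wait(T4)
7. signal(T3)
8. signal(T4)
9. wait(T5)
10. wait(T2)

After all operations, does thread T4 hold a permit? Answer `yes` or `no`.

Step 1: wait(T1) -> count=0 queue=[] holders={T1}
Step 2: wait(T4) -> count=0 queue=[T4] holders={T1}
Step 3: wait(T3) -> count=0 queue=[T4,T3] holders={T1}
Step 4: signal(T1) -> count=0 queue=[T3] holders={T4}
Step 5: signal(T4) -> count=0 queue=[] holders={T3}
Step 6: wait(T4) -> count=0 queue=[T4] holders={T3}
Step 7: signal(T3) -> count=0 queue=[] holders={T4}
Step 8: signal(T4) -> count=1 queue=[] holders={none}
Step 9: wait(T5) -> count=0 queue=[] holders={T5}
Step 10: wait(T2) -> count=0 queue=[T2] holders={T5}
Final holders: {T5} -> T4 not in holders

Answer: no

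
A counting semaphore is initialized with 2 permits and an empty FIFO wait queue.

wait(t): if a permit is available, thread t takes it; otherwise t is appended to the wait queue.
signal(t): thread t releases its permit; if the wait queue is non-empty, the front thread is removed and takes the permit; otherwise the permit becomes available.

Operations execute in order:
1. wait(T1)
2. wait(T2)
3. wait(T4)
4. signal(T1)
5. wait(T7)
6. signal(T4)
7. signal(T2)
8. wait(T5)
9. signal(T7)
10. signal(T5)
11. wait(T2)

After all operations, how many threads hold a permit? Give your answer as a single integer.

Step 1: wait(T1) -> count=1 queue=[] holders={T1}
Step 2: wait(T2) -> count=0 queue=[] holders={T1,T2}
Step 3: wait(T4) -> count=0 queue=[T4] holders={T1,T2}
Step 4: signal(T1) -> count=0 queue=[] holders={T2,T4}
Step 5: wait(T7) -> count=0 queue=[T7] holders={T2,T4}
Step 6: signal(T4) -> count=0 queue=[] holders={T2,T7}
Step 7: signal(T2) -> count=1 queue=[] holders={T7}
Step 8: wait(T5) -> count=0 queue=[] holders={T5,T7}
Step 9: signal(T7) -> count=1 queue=[] holders={T5}
Step 10: signal(T5) -> count=2 queue=[] holders={none}
Step 11: wait(T2) -> count=1 queue=[] holders={T2}
Final holders: {T2} -> 1 thread(s)

Answer: 1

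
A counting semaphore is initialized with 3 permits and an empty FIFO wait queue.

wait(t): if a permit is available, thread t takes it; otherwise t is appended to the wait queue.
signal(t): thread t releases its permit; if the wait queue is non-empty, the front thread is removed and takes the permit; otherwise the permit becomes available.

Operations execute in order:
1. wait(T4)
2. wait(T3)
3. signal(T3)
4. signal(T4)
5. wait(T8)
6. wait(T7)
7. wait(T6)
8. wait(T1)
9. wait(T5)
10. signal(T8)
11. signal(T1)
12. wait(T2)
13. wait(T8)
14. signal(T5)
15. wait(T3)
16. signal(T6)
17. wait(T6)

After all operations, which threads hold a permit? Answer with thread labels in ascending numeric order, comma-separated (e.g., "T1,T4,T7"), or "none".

Step 1: wait(T4) -> count=2 queue=[] holders={T4}
Step 2: wait(T3) -> count=1 queue=[] holders={T3,T4}
Step 3: signal(T3) -> count=2 queue=[] holders={T4}
Step 4: signal(T4) -> count=3 queue=[] holders={none}
Step 5: wait(T8) -> count=2 queue=[] holders={T8}
Step 6: wait(T7) -> count=1 queue=[] holders={T7,T8}
Step 7: wait(T6) -> count=0 queue=[] holders={T6,T7,T8}
Step 8: wait(T1) -> count=0 queue=[T1] holders={T6,T7,T8}
Step 9: wait(T5) -> count=0 queue=[T1,T5] holders={T6,T7,T8}
Step 10: signal(T8) -> count=0 queue=[T5] holders={T1,T6,T7}
Step 11: signal(T1) -> count=0 queue=[] holders={T5,T6,T7}
Step 12: wait(T2) -> count=0 queue=[T2] holders={T5,T6,T7}
Step 13: wait(T8) -> count=0 queue=[T2,T8] holders={T5,T6,T7}
Step 14: signal(T5) -> count=0 queue=[T8] holders={T2,T6,T7}
Step 15: wait(T3) -> count=0 queue=[T8,T3] holders={T2,T6,T7}
Step 16: signal(T6) -> count=0 queue=[T3] holders={T2,T7,T8}
Step 17: wait(T6) -> count=0 queue=[T3,T6] holders={T2,T7,T8}
Final holders: T2,T7,T8

Answer: T2,T7,T8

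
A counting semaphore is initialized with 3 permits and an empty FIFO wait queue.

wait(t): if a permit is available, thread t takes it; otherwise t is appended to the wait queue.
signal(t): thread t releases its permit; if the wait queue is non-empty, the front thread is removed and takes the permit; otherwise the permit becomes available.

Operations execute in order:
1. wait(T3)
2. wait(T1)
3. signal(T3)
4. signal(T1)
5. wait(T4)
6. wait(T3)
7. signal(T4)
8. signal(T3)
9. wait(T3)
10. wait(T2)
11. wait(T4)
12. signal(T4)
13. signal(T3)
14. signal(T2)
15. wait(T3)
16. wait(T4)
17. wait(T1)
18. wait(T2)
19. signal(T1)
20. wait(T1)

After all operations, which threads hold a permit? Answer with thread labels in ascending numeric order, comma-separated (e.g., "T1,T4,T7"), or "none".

Answer: T2,T3,T4

Derivation:
Step 1: wait(T3) -> count=2 queue=[] holders={T3}
Step 2: wait(T1) -> count=1 queue=[] holders={T1,T3}
Step 3: signal(T3) -> count=2 queue=[] holders={T1}
Step 4: signal(T1) -> count=3 queue=[] holders={none}
Step 5: wait(T4) -> count=2 queue=[] holders={T4}
Step 6: wait(T3) -> count=1 queue=[] holders={T3,T4}
Step 7: signal(T4) -> count=2 queue=[] holders={T3}
Step 8: signal(T3) -> count=3 queue=[] holders={none}
Step 9: wait(T3) -> count=2 queue=[] holders={T3}
Step 10: wait(T2) -> count=1 queue=[] holders={T2,T3}
Step 11: wait(T4) -> count=0 queue=[] holders={T2,T3,T4}
Step 12: signal(T4) -> count=1 queue=[] holders={T2,T3}
Step 13: signal(T3) -> count=2 queue=[] holders={T2}
Step 14: signal(T2) -> count=3 queue=[] holders={none}
Step 15: wait(T3) -> count=2 queue=[] holders={T3}
Step 16: wait(T4) -> count=1 queue=[] holders={T3,T4}
Step 17: wait(T1) -> count=0 queue=[] holders={T1,T3,T4}
Step 18: wait(T2) -> count=0 queue=[T2] holders={T1,T3,T4}
Step 19: signal(T1) -> count=0 queue=[] holders={T2,T3,T4}
Step 20: wait(T1) -> count=0 queue=[T1] holders={T2,T3,T4}
Final holders: T2,T3,T4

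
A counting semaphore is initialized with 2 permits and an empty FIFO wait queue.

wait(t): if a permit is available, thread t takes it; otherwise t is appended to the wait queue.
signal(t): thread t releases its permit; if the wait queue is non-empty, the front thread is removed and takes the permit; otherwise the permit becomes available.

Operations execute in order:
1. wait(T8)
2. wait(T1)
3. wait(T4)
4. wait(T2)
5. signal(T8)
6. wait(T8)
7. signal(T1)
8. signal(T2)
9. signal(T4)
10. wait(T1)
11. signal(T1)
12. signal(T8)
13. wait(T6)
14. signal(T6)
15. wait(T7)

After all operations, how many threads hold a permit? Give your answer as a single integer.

Step 1: wait(T8) -> count=1 queue=[] holders={T8}
Step 2: wait(T1) -> count=0 queue=[] holders={T1,T8}
Step 3: wait(T4) -> count=0 queue=[T4] holders={T1,T8}
Step 4: wait(T2) -> count=0 queue=[T4,T2] holders={T1,T8}
Step 5: signal(T8) -> count=0 queue=[T2] holders={T1,T4}
Step 6: wait(T8) -> count=0 queue=[T2,T8] holders={T1,T4}
Step 7: signal(T1) -> count=0 queue=[T8] holders={T2,T4}
Step 8: signal(T2) -> count=0 queue=[] holders={T4,T8}
Step 9: signal(T4) -> count=1 queue=[] holders={T8}
Step 10: wait(T1) -> count=0 queue=[] holders={T1,T8}
Step 11: signal(T1) -> count=1 queue=[] holders={T8}
Step 12: signal(T8) -> count=2 queue=[] holders={none}
Step 13: wait(T6) -> count=1 queue=[] holders={T6}
Step 14: signal(T6) -> count=2 queue=[] holders={none}
Step 15: wait(T7) -> count=1 queue=[] holders={T7}
Final holders: {T7} -> 1 thread(s)

Answer: 1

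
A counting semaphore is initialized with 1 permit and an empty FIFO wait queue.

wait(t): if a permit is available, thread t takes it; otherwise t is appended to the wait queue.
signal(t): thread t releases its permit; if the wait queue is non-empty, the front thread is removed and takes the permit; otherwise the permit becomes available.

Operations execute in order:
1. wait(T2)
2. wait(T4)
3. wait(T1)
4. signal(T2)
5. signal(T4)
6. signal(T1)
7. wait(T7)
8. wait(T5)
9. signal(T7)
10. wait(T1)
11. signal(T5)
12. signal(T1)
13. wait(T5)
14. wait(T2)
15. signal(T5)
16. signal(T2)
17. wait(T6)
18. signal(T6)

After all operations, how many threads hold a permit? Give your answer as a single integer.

Answer: 0

Derivation:
Step 1: wait(T2) -> count=0 queue=[] holders={T2}
Step 2: wait(T4) -> count=0 queue=[T4] holders={T2}
Step 3: wait(T1) -> count=0 queue=[T4,T1] holders={T2}
Step 4: signal(T2) -> count=0 queue=[T1] holders={T4}
Step 5: signal(T4) -> count=0 queue=[] holders={T1}
Step 6: signal(T1) -> count=1 queue=[] holders={none}
Step 7: wait(T7) -> count=0 queue=[] holders={T7}
Step 8: wait(T5) -> count=0 queue=[T5] holders={T7}
Step 9: signal(T7) -> count=0 queue=[] holders={T5}
Step 10: wait(T1) -> count=0 queue=[T1] holders={T5}
Step 11: signal(T5) -> count=0 queue=[] holders={T1}
Step 12: signal(T1) -> count=1 queue=[] holders={none}
Step 13: wait(T5) -> count=0 queue=[] holders={T5}
Step 14: wait(T2) -> count=0 queue=[T2] holders={T5}
Step 15: signal(T5) -> count=0 queue=[] holders={T2}
Step 16: signal(T2) -> count=1 queue=[] holders={none}
Step 17: wait(T6) -> count=0 queue=[] holders={T6}
Step 18: signal(T6) -> count=1 queue=[] holders={none}
Final holders: {none} -> 0 thread(s)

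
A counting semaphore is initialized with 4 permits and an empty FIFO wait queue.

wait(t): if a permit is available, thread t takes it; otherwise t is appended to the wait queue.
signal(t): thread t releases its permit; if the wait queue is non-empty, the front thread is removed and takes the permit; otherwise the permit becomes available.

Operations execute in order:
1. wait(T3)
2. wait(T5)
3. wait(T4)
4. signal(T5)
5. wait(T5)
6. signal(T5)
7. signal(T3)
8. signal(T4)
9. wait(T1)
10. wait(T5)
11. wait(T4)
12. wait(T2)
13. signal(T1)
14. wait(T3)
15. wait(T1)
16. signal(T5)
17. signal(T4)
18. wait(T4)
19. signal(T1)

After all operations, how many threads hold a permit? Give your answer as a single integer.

Answer: 3

Derivation:
Step 1: wait(T3) -> count=3 queue=[] holders={T3}
Step 2: wait(T5) -> count=2 queue=[] holders={T3,T5}
Step 3: wait(T4) -> count=1 queue=[] holders={T3,T4,T5}
Step 4: signal(T5) -> count=2 queue=[] holders={T3,T4}
Step 5: wait(T5) -> count=1 queue=[] holders={T3,T4,T5}
Step 6: signal(T5) -> count=2 queue=[] holders={T3,T4}
Step 7: signal(T3) -> count=3 queue=[] holders={T4}
Step 8: signal(T4) -> count=4 queue=[] holders={none}
Step 9: wait(T1) -> count=3 queue=[] holders={T1}
Step 10: wait(T5) -> count=2 queue=[] holders={T1,T5}
Step 11: wait(T4) -> count=1 queue=[] holders={T1,T4,T5}
Step 12: wait(T2) -> count=0 queue=[] holders={T1,T2,T4,T5}
Step 13: signal(T1) -> count=1 queue=[] holders={T2,T4,T5}
Step 14: wait(T3) -> count=0 queue=[] holders={T2,T3,T4,T5}
Step 15: wait(T1) -> count=0 queue=[T1] holders={T2,T3,T4,T5}
Step 16: signal(T5) -> count=0 queue=[] holders={T1,T2,T3,T4}
Step 17: signal(T4) -> count=1 queue=[] holders={T1,T2,T3}
Step 18: wait(T4) -> count=0 queue=[] holders={T1,T2,T3,T4}
Step 19: signal(T1) -> count=1 queue=[] holders={T2,T3,T4}
Final holders: {T2,T3,T4} -> 3 thread(s)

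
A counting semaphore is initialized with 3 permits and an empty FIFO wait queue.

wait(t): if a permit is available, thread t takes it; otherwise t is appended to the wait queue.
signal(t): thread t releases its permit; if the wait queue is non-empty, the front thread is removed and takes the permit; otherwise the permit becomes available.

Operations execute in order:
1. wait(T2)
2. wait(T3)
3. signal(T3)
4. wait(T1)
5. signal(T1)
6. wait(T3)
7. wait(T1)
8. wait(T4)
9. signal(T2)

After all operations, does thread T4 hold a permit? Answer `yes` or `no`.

Answer: yes

Derivation:
Step 1: wait(T2) -> count=2 queue=[] holders={T2}
Step 2: wait(T3) -> count=1 queue=[] holders={T2,T3}
Step 3: signal(T3) -> count=2 queue=[] holders={T2}
Step 4: wait(T1) -> count=1 queue=[] holders={T1,T2}
Step 5: signal(T1) -> count=2 queue=[] holders={T2}
Step 6: wait(T3) -> count=1 queue=[] holders={T2,T3}
Step 7: wait(T1) -> count=0 queue=[] holders={T1,T2,T3}
Step 8: wait(T4) -> count=0 queue=[T4] holders={T1,T2,T3}
Step 9: signal(T2) -> count=0 queue=[] holders={T1,T3,T4}
Final holders: {T1,T3,T4} -> T4 in holders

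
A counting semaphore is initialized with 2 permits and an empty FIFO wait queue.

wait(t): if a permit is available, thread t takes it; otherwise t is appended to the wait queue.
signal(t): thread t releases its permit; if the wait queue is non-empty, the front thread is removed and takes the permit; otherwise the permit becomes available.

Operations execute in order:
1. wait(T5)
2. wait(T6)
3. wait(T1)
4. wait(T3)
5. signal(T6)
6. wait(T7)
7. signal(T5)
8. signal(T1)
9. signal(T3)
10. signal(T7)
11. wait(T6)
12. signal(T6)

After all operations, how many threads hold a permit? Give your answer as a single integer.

Answer: 0

Derivation:
Step 1: wait(T5) -> count=1 queue=[] holders={T5}
Step 2: wait(T6) -> count=0 queue=[] holders={T5,T6}
Step 3: wait(T1) -> count=0 queue=[T1] holders={T5,T6}
Step 4: wait(T3) -> count=0 queue=[T1,T3] holders={T5,T6}
Step 5: signal(T6) -> count=0 queue=[T3] holders={T1,T5}
Step 6: wait(T7) -> count=0 queue=[T3,T7] holders={T1,T5}
Step 7: signal(T5) -> count=0 queue=[T7] holders={T1,T3}
Step 8: signal(T1) -> count=0 queue=[] holders={T3,T7}
Step 9: signal(T3) -> count=1 queue=[] holders={T7}
Step 10: signal(T7) -> count=2 queue=[] holders={none}
Step 11: wait(T6) -> count=1 queue=[] holders={T6}
Step 12: signal(T6) -> count=2 queue=[] holders={none}
Final holders: {none} -> 0 thread(s)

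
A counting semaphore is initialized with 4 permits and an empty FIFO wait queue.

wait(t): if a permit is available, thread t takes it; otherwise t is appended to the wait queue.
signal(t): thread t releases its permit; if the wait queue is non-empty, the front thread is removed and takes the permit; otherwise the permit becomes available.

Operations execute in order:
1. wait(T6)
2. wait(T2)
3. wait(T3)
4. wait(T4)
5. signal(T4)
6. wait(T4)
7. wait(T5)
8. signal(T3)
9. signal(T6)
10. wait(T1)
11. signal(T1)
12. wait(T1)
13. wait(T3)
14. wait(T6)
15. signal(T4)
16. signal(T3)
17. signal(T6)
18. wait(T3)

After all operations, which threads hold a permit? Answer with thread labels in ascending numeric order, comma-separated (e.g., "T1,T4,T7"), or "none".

Step 1: wait(T6) -> count=3 queue=[] holders={T6}
Step 2: wait(T2) -> count=2 queue=[] holders={T2,T6}
Step 3: wait(T3) -> count=1 queue=[] holders={T2,T3,T6}
Step 4: wait(T4) -> count=0 queue=[] holders={T2,T3,T4,T6}
Step 5: signal(T4) -> count=1 queue=[] holders={T2,T3,T6}
Step 6: wait(T4) -> count=0 queue=[] holders={T2,T3,T4,T6}
Step 7: wait(T5) -> count=0 queue=[T5] holders={T2,T3,T4,T6}
Step 8: signal(T3) -> count=0 queue=[] holders={T2,T4,T5,T6}
Step 9: signal(T6) -> count=1 queue=[] holders={T2,T4,T5}
Step 10: wait(T1) -> count=0 queue=[] holders={T1,T2,T4,T5}
Step 11: signal(T1) -> count=1 queue=[] holders={T2,T4,T5}
Step 12: wait(T1) -> count=0 queue=[] holders={T1,T2,T4,T5}
Step 13: wait(T3) -> count=0 queue=[T3] holders={T1,T2,T4,T5}
Step 14: wait(T6) -> count=0 queue=[T3,T6] holders={T1,T2,T4,T5}
Step 15: signal(T4) -> count=0 queue=[T6] holders={T1,T2,T3,T5}
Step 16: signal(T3) -> count=0 queue=[] holders={T1,T2,T5,T6}
Step 17: signal(T6) -> count=1 queue=[] holders={T1,T2,T5}
Step 18: wait(T3) -> count=0 queue=[] holders={T1,T2,T3,T5}
Final holders: T1,T2,T3,T5

Answer: T1,T2,T3,T5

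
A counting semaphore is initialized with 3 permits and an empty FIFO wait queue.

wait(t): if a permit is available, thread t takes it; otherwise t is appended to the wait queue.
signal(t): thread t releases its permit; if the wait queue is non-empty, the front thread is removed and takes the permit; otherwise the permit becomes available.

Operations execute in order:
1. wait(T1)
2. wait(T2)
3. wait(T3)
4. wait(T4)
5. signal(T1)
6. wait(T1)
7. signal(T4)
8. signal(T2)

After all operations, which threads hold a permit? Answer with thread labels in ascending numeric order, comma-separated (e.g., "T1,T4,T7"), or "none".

Step 1: wait(T1) -> count=2 queue=[] holders={T1}
Step 2: wait(T2) -> count=1 queue=[] holders={T1,T2}
Step 3: wait(T3) -> count=0 queue=[] holders={T1,T2,T3}
Step 4: wait(T4) -> count=0 queue=[T4] holders={T1,T2,T3}
Step 5: signal(T1) -> count=0 queue=[] holders={T2,T3,T4}
Step 6: wait(T1) -> count=0 queue=[T1] holders={T2,T3,T4}
Step 7: signal(T4) -> count=0 queue=[] holders={T1,T2,T3}
Step 8: signal(T2) -> count=1 queue=[] holders={T1,T3}
Final holders: T1,T3

Answer: T1,T3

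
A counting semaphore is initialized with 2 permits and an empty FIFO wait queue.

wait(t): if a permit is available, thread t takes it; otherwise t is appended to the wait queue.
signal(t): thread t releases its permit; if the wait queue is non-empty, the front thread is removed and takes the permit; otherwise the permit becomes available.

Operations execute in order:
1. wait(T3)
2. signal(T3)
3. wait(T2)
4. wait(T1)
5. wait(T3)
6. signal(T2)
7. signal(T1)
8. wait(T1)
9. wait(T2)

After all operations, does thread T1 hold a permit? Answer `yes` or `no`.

Step 1: wait(T3) -> count=1 queue=[] holders={T3}
Step 2: signal(T3) -> count=2 queue=[] holders={none}
Step 3: wait(T2) -> count=1 queue=[] holders={T2}
Step 4: wait(T1) -> count=0 queue=[] holders={T1,T2}
Step 5: wait(T3) -> count=0 queue=[T3] holders={T1,T2}
Step 6: signal(T2) -> count=0 queue=[] holders={T1,T3}
Step 7: signal(T1) -> count=1 queue=[] holders={T3}
Step 8: wait(T1) -> count=0 queue=[] holders={T1,T3}
Step 9: wait(T2) -> count=0 queue=[T2] holders={T1,T3}
Final holders: {T1,T3} -> T1 in holders

Answer: yes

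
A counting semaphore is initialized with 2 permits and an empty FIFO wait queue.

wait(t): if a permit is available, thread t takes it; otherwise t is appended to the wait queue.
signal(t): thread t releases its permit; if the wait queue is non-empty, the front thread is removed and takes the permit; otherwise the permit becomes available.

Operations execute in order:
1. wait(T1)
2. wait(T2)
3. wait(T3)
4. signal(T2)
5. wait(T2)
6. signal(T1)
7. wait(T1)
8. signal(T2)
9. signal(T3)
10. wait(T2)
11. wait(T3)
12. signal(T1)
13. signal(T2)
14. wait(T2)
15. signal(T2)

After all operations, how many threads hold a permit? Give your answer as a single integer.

Answer: 1

Derivation:
Step 1: wait(T1) -> count=1 queue=[] holders={T1}
Step 2: wait(T2) -> count=0 queue=[] holders={T1,T2}
Step 3: wait(T3) -> count=0 queue=[T3] holders={T1,T2}
Step 4: signal(T2) -> count=0 queue=[] holders={T1,T3}
Step 5: wait(T2) -> count=0 queue=[T2] holders={T1,T3}
Step 6: signal(T1) -> count=0 queue=[] holders={T2,T3}
Step 7: wait(T1) -> count=0 queue=[T1] holders={T2,T3}
Step 8: signal(T2) -> count=0 queue=[] holders={T1,T3}
Step 9: signal(T3) -> count=1 queue=[] holders={T1}
Step 10: wait(T2) -> count=0 queue=[] holders={T1,T2}
Step 11: wait(T3) -> count=0 queue=[T3] holders={T1,T2}
Step 12: signal(T1) -> count=0 queue=[] holders={T2,T3}
Step 13: signal(T2) -> count=1 queue=[] holders={T3}
Step 14: wait(T2) -> count=0 queue=[] holders={T2,T3}
Step 15: signal(T2) -> count=1 queue=[] holders={T3}
Final holders: {T3} -> 1 thread(s)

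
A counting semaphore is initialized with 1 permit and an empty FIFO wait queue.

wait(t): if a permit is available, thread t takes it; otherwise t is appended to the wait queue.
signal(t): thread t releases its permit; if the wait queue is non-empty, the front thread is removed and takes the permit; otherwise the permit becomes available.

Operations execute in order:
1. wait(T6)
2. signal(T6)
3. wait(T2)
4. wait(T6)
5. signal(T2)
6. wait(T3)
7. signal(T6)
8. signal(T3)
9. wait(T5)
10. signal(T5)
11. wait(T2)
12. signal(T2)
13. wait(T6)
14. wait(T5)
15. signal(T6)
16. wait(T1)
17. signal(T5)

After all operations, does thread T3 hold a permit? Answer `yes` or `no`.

Step 1: wait(T6) -> count=0 queue=[] holders={T6}
Step 2: signal(T6) -> count=1 queue=[] holders={none}
Step 3: wait(T2) -> count=0 queue=[] holders={T2}
Step 4: wait(T6) -> count=0 queue=[T6] holders={T2}
Step 5: signal(T2) -> count=0 queue=[] holders={T6}
Step 6: wait(T3) -> count=0 queue=[T3] holders={T6}
Step 7: signal(T6) -> count=0 queue=[] holders={T3}
Step 8: signal(T3) -> count=1 queue=[] holders={none}
Step 9: wait(T5) -> count=0 queue=[] holders={T5}
Step 10: signal(T5) -> count=1 queue=[] holders={none}
Step 11: wait(T2) -> count=0 queue=[] holders={T2}
Step 12: signal(T2) -> count=1 queue=[] holders={none}
Step 13: wait(T6) -> count=0 queue=[] holders={T6}
Step 14: wait(T5) -> count=0 queue=[T5] holders={T6}
Step 15: signal(T6) -> count=0 queue=[] holders={T5}
Step 16: wait(T1) -> count=0 queue=[T1] holders={T5}
Step 17: signal(T5) -> count=0 queue=[] holders={T1}
Final holders: {T1} -> T3 not in holders

Answer: no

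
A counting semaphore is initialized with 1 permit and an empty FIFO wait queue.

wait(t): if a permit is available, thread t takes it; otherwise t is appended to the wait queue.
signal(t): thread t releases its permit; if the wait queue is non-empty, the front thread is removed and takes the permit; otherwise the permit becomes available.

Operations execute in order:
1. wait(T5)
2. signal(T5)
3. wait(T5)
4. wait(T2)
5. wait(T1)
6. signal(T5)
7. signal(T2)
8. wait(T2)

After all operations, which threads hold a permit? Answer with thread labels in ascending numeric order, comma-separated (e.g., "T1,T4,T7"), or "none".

Answer: T1

Derivation:
Step 1: wait(T5) -> count=0 queue=[] holders={T5}
Step 2: signal(T5) -> count=1 queue=[] holders={none}
Step 3: wait(T5) -> count=0 queue=[] holders={T5}
Step 4: wait(T2) -> count=0 queue=[T2] holders={T5}
Step 5: wait(T1) -> count=0 queue=[T2,T1] holders={T5}
Step 6: signal(T5) -> count=0 queue=[T1] holders={T2}
Step 7: signal(T2) -> count=0 queue=[] holders={T1}
Step 8: wait(T2) -> count=0 queue=[T2] holders={T1}
Final holders: T1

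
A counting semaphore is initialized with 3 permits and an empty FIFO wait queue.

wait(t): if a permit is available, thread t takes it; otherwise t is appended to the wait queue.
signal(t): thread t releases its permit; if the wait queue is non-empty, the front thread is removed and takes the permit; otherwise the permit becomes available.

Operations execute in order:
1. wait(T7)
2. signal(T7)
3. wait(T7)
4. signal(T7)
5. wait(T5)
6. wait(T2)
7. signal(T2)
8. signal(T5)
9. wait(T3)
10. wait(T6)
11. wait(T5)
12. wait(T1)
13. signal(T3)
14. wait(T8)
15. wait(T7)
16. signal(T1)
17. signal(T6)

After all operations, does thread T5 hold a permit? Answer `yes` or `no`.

Answer: yes

Derivation:
Step 1: wait(T7) -> count=2 queue=[] holders={T7}
Step 2: signal(T7) -> count=3 queue=[] holders={none}
Step 3: wait(T7) -> count=2 queue=[] holders={T7}
Step 4: signal(T7) -> count=3 queue=[] holders={none}
Step 5: wait(T5) -> count=2 queue=[] holders={T5}
Step 6: wait(T2) -> count=1 queue=[] holders={T2,T5}
Step 7: signal(T2) -> count=2 queue=[] holders={T5}
Step 8: signal(T5) -> count=3 queue=[] holders={none}
Step 9: wait(T3) -> count=2 queue=[] holders={T3}
Step 10: wait(T6) -> count=1 queue=[] holders={T3,T6}
Step 11: wait(T5) -> count=0 queue=[] holders={T3,T5,T6}
Step 12: wait(T1) -> count=0 queue=[T1] holders={T3,T5,T6}
Step 13: signal(T3) -> count=0 queue=[] holders={T1,T5,T6}
Step 14: wait(T8) -> count=0 queue=[T8] holders={T1,T5,T6}
Step 15: wait(T7) -> count=0 queue=[T8,T7] holders={T1,T5,T6}
Step 16: signal(T1) -> count=0 queue=[T7] holders={T5,T6,T8}
Step 17: signal(T6) -> count=0 queue=[] holders={T5,T7,T8}
Final holders: {T5,T7,T8} -> T5 in holders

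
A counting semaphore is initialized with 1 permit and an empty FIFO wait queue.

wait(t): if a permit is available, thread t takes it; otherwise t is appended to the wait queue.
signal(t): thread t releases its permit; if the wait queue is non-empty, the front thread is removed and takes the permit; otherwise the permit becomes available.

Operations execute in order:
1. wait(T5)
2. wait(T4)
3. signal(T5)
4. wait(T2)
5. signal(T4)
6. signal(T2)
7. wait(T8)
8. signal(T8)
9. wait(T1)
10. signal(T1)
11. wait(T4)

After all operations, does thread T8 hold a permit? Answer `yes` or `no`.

Answer: no

Derivation:
Step 1: wait(T5) -> count=0 queue=[] holders={T5}
Step 2: wait(T4) -> count=0 queue=[T4] holders={T5}
Step 3: signal(T5) -> count=0 queue=[] holders={T4}
Step 4: wait(T2) -> count=0 queue=[T2] holders={T4}
Step 5: signal(T4) -> count=0 queue=[] holders={T2}
Step 6: signal(T2) -> count=1 queue=[] holders={none}
Step 7: wait(T8) -> count=0 queue=[] holders={T8}
Step 8: signal(T8) -> count=1 queue=[] holders={none}
Step 9: wait(T1) -> count=0 queue=[] holders={T1}
Step 10: signal(T1) -> count=1 queue=[] holders={none}
Step 11: wait(T4) -> count=0 queue=[] holders={T4}
Final holders: {T4} -> T8 not in holders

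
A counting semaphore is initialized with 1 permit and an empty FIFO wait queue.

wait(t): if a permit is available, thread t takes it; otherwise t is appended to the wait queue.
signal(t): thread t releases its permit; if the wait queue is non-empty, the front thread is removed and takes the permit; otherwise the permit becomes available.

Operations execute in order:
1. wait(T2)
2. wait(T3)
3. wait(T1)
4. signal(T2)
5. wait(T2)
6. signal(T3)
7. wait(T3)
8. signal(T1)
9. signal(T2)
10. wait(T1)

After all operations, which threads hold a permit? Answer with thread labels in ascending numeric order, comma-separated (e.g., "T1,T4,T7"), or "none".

Step 1: wait(T2) -> count=0 queue=[] holders={T2}
Step 2: wait(T3) -> count=0 queue=[T3] holders={T2}
Step 3: wait(T1) -> count=0 queue=[T3,T1] holders={T2}
Step 4: signal(T2) -> count=0 queue=[T1] holders={T3}
Step 5: wait(T2) -> count=0 queue=[T1,T2] holders={T3}
Step 6: signal(T3) -> count=0 queue=[T2] holders={T1}
Step 7: wait(T3) -> count=0 queue=[T2,T3] holders={T1}
Step 8: signal(T1) -> count=0 queue=[T3] holders={T2}
Step 9: signal(T2) -> count=0 queue=[] holders={T3}
Step 10: wait(T1) -> count=0 queue=[T1] holders={T3}
Final holders: T3

Answer: T3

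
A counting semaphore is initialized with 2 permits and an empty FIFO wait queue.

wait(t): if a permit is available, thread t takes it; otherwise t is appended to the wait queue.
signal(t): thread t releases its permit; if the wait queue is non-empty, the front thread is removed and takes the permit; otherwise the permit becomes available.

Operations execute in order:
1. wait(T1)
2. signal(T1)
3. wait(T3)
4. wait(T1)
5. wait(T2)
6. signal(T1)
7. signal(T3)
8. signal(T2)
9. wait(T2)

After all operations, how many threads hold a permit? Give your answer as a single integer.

Step 1: wait(T1) -> count=1 queue=[] holders={T1}
Step 2: signal(T1) -> count=2 queue=[] holders={none}
Step 3: wait(T3) -> count=1 queue=[] holders={T3}
Step 4: wait(T1) -> count=0 queue=[] holders={T1,T3}
Step 5: wait(T2) -> count=0 queue=[T2] holders={T1,T3}
Step 6: signal(T1) -> count=0 queue=[] holders={T2,T3}
Step 7: signal(T3) -> count=1 queue=[] holders={T2}
Step 8: signal(T2) -> count=2 queue=[] holders={none}
Step 9: wait(T2) -> count=1 queue=[] holders={T2}
Final holders: {T2} -> 1 thread(s)

Answer: 1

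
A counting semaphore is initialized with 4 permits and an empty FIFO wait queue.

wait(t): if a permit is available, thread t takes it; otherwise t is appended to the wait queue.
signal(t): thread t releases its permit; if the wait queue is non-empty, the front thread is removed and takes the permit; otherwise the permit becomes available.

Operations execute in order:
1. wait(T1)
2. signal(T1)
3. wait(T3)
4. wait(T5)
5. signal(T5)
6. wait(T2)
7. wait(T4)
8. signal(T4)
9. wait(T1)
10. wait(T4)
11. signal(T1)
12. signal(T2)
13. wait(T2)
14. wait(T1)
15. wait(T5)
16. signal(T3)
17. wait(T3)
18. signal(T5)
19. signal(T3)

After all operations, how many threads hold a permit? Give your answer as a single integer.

Step 1: wait(T1) -> count=3 queue=[] holders={T1}
Step 2: signal(T1) -> count=4 queue=[] holders={none}
Step 3: wait(T3) -> count=3 queue=[] holders={T3}
Step 4: wait(T5) -> count=2 queue=[] holders={T3,T5}
Step 5: signal(T5) -> count=3 queue=[] holders={T3}
Step 6: wait(T2) -> count=2 queue=[] holders={T2,T3}
Step 7: wait(T4) -> count=1 queue=[] holders={T2,T3,T4}
Step 8: signal(T4) -> count=2 queue=[] holders={T2,T3}
Step 9: wait(T1) -> count=1 queue=[] holders={T1,T2,T3}
Step 10: wait(T4) -> count=0 queue=[] holders={T1,T2,T3,T4}
Step 11: signal(T1) -> count=1 queue=[] holders={T2,T3,T4}
Step 12: signal(T2) -> count=2 queue=[] holders={T3,T4}
Step 13: wait(T2) -> count=1 queue=[] holders={T2,T3,T4}
Step 14: wait(T1) -> count=0 queue=[] holders={T1,T2,T3,T4}
Step 15: wait(T5) -> count=0 queue=[T5] holders={T1,T2,T3,T4}
Step 16: signal(T3) -> count=0 queue=[] holders={T1,T2,T4,T5}
Step 17: wait(T3) -> count=0 queue=[T3] holders={T1,T2,T4,T5}
Step 18: signal(T5) -> count=0 queue=[] holders={T1,T2,T3,T4}
Step 19: signal(T3) -> count=1 queue=[] holders={T1,T2,T4}
Final holders: {T1,T2,T4} -> 3 thread(s)

Answer: 3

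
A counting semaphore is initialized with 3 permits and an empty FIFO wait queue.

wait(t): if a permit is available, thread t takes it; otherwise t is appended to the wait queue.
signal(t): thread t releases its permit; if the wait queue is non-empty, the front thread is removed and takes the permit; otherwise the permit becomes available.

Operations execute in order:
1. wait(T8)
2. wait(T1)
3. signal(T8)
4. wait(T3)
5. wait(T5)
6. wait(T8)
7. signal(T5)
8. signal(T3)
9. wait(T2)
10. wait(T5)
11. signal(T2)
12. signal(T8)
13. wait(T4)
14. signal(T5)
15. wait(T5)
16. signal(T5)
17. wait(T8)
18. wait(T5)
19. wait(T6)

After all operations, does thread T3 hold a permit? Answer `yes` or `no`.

Step 1: wait(T8) -> count=2 queue=[] holders={T8}
Step 2: wait(T1) -> count=1 queue=[] holders={T1,T8}
Step 3: signal(T8) -> count=2 queue=[] holders={T1}
Step 4: wait(T3) -> count=1 queue=[] holders={T1,T3}
Step 5: wait(T5) -> count=0 queue=[] holders={T1,T3,T5}
Step 6: wait(T8) -> count=0 queue=[T8] holders={T1,T3,T5}
Step 7: signal(T5) -> count=0 queue=[] holders={T1,T3,T8}
Step 8: signal(T3) -> count=1 queue=[] holders={T1,T8}
Step 9: wait(T2) -> count=0 queue=[] holders={T1,T2,T8}
Step 10: wait(T5) -> count=0 queue=[T5] holders={T1,T2,T8}
Step 11: signal(T2) -> count=0 queue=[] holders={T1,T5,T8}
Step 12: signal(T8) -> count=1 queue=[] holders={T1,T5}
Step 13: wait(T4) -> count=0 queue=[] holders={T1,T4,T5}
Step 14: signal(T5) -> count=1 queue=[] holders={T1,T4}
Step 15: wait(T5) -> count=0 queue=[] holders={T1,T4,T5}
Step 16: signal(T5) -> count=1 queue=[] holders={T1,T4}
Step 17: wait(T8) -> count=0 queue=[] holders={T1,T4,T8}
Step 18: wait(T5) -> count=0 queue=[T5] holders={T1,T4,T8}
Step 19: wait(T6) -> count=0 queue=[T5,T6] holders={T1,T4,T8}
Final holders: {T1,T4,T8} -> T3 not in holders

Answer: no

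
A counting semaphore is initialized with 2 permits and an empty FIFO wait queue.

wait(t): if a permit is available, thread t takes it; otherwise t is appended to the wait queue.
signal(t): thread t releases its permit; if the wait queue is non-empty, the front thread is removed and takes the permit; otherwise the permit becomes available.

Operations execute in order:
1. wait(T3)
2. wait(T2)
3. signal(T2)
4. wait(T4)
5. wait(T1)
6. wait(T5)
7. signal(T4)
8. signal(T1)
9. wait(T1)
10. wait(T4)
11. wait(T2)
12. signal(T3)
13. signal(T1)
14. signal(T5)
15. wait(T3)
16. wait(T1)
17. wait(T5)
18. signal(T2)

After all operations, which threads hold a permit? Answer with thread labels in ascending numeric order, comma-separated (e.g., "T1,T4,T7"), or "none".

Step 1: wait(T3) -> count=1 queue=[] holders={T3}
Step 2: wait(T2) -> count=0 queue=[] holders={T2,T3}
Step 3: signal(T2) -> count=1 queue=[] holders={T3}
Step 4: wait(T4) -> count=0 queue=[] holders={T3,T4}
Step 5: wait(T1) -> count=0 queue=[T1] holders={T3,T4}
Step 6: wait(T5) -> count=0 queue=[T1,T5] holders={T3,T4}
Step 7: signal(T4) -> count=0 queue=[T5] holders={T1,T3}
Step 8: signal(T1) -> count=0 queue=[] holders={T3,T5}
Step 9: wait(T1) -> count=0 queue=[T1] holders={T3,T5}
Step 10: wait(T4) -> count=0 queue=[T1,T4] holders={T3,T5}
Step 11: wait(T2) -> count=0 queue=[T1,T4,T2] holders={T3,T5}
Step 12: signal(T3) -> count=0 queue=[T4,T2] holders={T1,T5}
Step 13: signal(T1) -> count=0 queue=[T2] holders={T4,T5}
Step 14: signal(T5) -> count=0 queue=[] holders={T2,T4}
Step 15: wait(T3) -> count=0 queue=[T3] holders={T2,T4}
Step 16: wait(T1) -> count=0 queue=[T3,T1] holders={T2,T4}
Step 17: wait(T5) -> count=0 queue=[T3,T1,T5] holders={T2,T4}
Step 18: signal(T2) -> count=0 queue=[T1,T5] holders={T3,T4}
Final holders: T3,T4

Answer: T3,T4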